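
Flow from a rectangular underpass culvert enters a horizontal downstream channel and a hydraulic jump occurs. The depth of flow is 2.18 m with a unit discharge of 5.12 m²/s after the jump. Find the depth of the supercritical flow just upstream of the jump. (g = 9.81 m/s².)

V₂ = q/y₂ = 5.12/2.18 = 2.35 m/s; Fr₂ = V₂/√(g·y₂) = 0.508.
From the momentum equation (using Fr₂), y₁/y₂ = ½[√(1 + 8Fr₂²) − 1] = ½[√3.063 − 1] = 0.375.
y₁ = 0.375 × 2.18 = 0.818 m.

y₁ = 0.818 m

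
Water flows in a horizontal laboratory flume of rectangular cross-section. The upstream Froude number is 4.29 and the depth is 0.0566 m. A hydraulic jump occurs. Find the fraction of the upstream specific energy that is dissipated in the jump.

Fr₁ = 4.29 (given).
Conjugate-depth relation: y₂/y₁ = ½[√(1 + 8Fr₁²) − 1] = ½[√148.2 − 1] = 5.59.
y₂ = 5.59 × 0.0566 = 0.316 m.
E₁ = y₁(1 + Fr₁²/2) = 0.0566×(1 + 4.29²/2) = 0.577 m. ΔE = (y₂ − y₁)³/(4y₁y₂) = 0.244 m. ΔE/E₁ = 0.244/0.577 = 0.423.

ΔE/E₁ = 0.423 (42.3%)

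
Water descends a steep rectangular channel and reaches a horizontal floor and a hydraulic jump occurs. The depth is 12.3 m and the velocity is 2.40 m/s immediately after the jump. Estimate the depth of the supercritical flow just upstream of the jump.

Fr₂ = V₂/√(g·y₂) = 2.40/√(9.81×12.3) = 0.218.
From the momentum equation (using Fr₂), y₁/y₂ = ½[√(1 + 8Fr₂²) − 1] = ½[√1.382 − 1] = 0.0878.
y₁ = 0.0878 × 12.3 = 1.08 m.

y₁ = 1.08 m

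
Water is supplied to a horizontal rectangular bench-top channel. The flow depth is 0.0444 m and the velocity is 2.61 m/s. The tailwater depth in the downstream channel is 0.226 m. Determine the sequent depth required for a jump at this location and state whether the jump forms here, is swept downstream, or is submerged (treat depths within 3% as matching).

y₂ = 0.227 m; the jump forms here

Fr₁ = V₁/√(g·y₁) = 2.61/√(9.81×0.0444) = 3.95.
Bélanger equation: y₂/y₁ = ½[√(1 + 8Fr₁²) − 1] = ½[√126.1 − 1] = 5.12.
y₂ = 5.12 × 0.0444 = 0.227 m.
Tailwater y_tw = 0.226 m: y_tw ≈ y₂, so the jump forms here.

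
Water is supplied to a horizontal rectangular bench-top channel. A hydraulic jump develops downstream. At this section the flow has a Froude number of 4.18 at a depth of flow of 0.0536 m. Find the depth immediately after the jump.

Fr₁ = 4.18 (given).
Sequent-depth ratio: y₂/y₁ = ½[√(1 + 8Fr₁²) − 1] = ½[√140.8 − 1] = 5.43.
y₂ = 5.43 × 0.0536 = 0.291 m.

y₂ = 0.291 m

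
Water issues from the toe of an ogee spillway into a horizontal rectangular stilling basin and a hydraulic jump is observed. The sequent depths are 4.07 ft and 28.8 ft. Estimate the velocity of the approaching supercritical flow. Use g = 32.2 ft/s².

V₁ = 61.2 ft/s

For a rectangular channel the momentum equation gives q² = ½·g·y₁·y₂·(y₁ + y₂) = ½×32.2×4.07×28.8×32.9 = 62032.
q = √62032 = 249 ft²/s.
V₁ = q/y₁ = 249/4.07 = 61.2 ft/s.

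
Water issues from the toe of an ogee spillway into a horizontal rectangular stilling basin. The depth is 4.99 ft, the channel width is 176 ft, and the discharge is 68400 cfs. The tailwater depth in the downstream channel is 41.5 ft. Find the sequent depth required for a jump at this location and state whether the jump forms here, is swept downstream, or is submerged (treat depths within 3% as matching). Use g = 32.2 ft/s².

y₂ = 40.9 ft; the jump forms here

q = Q/b = 68400/176 = 389 ft²/s; V₁ = q/y₁ = 77.9 ft/s. Fr₁ = V₁/√(g·y₁) = 6.14.
Bélanger equation: y₂/y₁ = ½[√(1 + 8Fr₁²) − 1] = ½[√303.0 − 1] = 8.20.
y₂ = 8.20 × 4.99 = 40.9 ft.
Tailwater y_tw = 41.5 ft: y_tw ≈ y₂, so the jump forms here.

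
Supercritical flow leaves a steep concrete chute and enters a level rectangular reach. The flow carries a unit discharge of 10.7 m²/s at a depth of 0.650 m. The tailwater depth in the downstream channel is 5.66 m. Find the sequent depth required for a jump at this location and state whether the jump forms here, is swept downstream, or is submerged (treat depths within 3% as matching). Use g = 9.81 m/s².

y₂ = 5.68 m; the jump forms here

V₁ = q/y₁ = 10.7/0.650 = 16.5 m/s. Fr₁ = V₁/√(g·y₁) = 16.5/√(9.81×0.650) = 6.52.
Sequent-depth ratio: y₂/y₁ = ½[√(1 + 8Fr₁²) − 1] = ½[√341.0 − 1] = 8.73.
y₂ = 8.73 × 0.650 = 5.68 m.
Tailwater y_tw = 5.66 m: y_tw ≈ y₂, so the jump forms here.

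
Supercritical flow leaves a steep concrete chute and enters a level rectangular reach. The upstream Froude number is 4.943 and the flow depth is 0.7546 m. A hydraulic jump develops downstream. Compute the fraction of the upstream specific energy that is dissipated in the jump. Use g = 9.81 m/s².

ΔE/E₁ = 0.486 (48.6%)

Fr₁ = 4.943 (given).
Conjugate-depth relation: y₂/y₁ = ½[√(1 + 8Fr₁²) − 1] = ½[√196.47 − 1] = 6.508.
y₂ = 6.508 × 0.7546 = 4.911 m.
E₁ = y₁(1 + Fr₁²/2) = 0.7546×(1 + 4.943²/2) = 9.973 m. ΔE = (y₂ − y₁)³/(4y₁y₂) = 4.844 m. ΔE/E₁ = 4.844/9.973 = 0.486.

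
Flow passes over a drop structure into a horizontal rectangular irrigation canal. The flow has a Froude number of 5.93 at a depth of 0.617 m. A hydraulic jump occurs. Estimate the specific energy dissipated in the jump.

ΔE = 6.42 m

Fr₁ = 5.93 (given).
By Bélanger, y₂/y₁ = ½[√(1 + 8Fr₁²) − 1] = ½[√282.3 − 1] = 7.90.
y₂ = 7.90 × 0.617 = 4.88 m.
V₁ = Fr₁·√(g·y₁) = 5.93×√(9.81×0.617) = 14.6 m/s; q = V₁·y₁ = 9.00 m²/s. V₂ = q/y₂ = 9.00/4.88 = 1.85 m/s. E₁ = y₁ + V₁²/2g = 11.5 m; E₂ = y₂ + V₂²/2g = 5.05 m. ΔE = E₁ − E₂ = 6.42 m.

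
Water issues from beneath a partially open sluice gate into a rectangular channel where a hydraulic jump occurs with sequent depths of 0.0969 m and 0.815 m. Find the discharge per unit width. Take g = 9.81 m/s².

For a rectangular channel the momentum equation gives q² = ½·g·y₁·y₂·(y₁ + y₂) = ½×9.81×0.0969×0.815×0.912 = 0.353.
q = √0.353 = 0.594 m²/s.

q = 0.594 m²/s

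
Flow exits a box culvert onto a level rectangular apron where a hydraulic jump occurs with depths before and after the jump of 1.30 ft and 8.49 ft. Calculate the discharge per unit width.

For a rectangular channel the momentum equation gives q² = ½·g·y₁·y₂·(y₁ + y₂) = ½×32.2×1.30×8.49×9.79 = 1740.
q = √1740 = 41.7 ft²/s.

q = 41.7 ft²/s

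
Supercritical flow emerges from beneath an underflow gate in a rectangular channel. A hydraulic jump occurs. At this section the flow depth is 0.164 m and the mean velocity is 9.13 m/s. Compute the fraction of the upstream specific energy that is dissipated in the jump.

Fr₁ = V₁/√(g·y₁) = 9.13/√(9.81×0.164) = 7.20.
Bélanger equation: y₂/y₁ = ½[√(1 + 8Fr₁²) − 1] = ½[√415.5 − 1] = 9.69.
y₂ = 9.69 × 0.164 = 1.59 m.
E₁ = y₁ + V₁²/2g = 4.41 m. ΔE = (y₂ − y₁)³/(4y₁y₂) = 2.78 m. ΔE/E₁ = 2.78/4.41 = 0.630.

ΔE/E₁ = 0.630 (63.0%)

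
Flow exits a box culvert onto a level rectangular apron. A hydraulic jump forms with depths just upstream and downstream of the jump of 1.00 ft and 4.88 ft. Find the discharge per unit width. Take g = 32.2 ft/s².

For a rectangular channel the momentum equation gives q² = ½·g·y₁·y₂·(y₁ + y₂) = ½×32.2×1.00×4.88×5.88 = 462.
q = √462 = 21.5 ft²/s.

q = 21.5 ft²/s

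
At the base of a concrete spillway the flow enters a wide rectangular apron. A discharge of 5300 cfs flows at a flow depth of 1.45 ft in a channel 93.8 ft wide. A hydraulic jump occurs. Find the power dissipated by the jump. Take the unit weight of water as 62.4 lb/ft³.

P = 8194 hp

q = Q/b = 5300/93.8 = 56.5 ft²/s; V₁ = q/y₁ = 39.0 ft/s. Fr₁ = V₁/√(g·y₁) = 5.70.
Bélanger equation: y₂/y₁ = ½[√(1 + 8Fr₁²) − 1] = ½[√261.2 − 1] = 7.58.
y₂ = 7.58 × 1.45 = 11.0 ft.
V₂ = q/y₂ = 56.5/11.0 = 5.14 ft/s. E₁ = y₁ + V₁²/2g = 25.0 ft; E₂ = y₂ + V₂²/2g = 11.4 ft. ΔE = E₁ − E₂ = 13.6 ft.
P = γ·Q·ΔE/550 = 62.4 × 5300 × 13.6 / 550 = 8194 hp.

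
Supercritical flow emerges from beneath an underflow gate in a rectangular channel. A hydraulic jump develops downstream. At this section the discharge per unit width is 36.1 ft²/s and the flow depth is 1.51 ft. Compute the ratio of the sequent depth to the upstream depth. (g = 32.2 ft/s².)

V₁ = q/y₁ = 36.1/1.51 = 23.9 ft/s. Fr₁ = V₁/√(g·y₁) = 23.9/√(32.2×1.51) = 3.43.
Sequent-depth ratio: y₂/y₁ = ½[√(1 + 8Fr₁²) − 1] = ½[√95.04 − 1] = 4.37.

y₂/y₁ = 4.37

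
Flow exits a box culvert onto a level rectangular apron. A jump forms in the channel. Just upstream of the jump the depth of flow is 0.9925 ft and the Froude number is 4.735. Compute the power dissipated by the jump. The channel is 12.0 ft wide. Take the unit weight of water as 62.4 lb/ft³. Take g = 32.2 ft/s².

Fr₁ = 4.735 (given).
By Bélanger, y₂/y₁ = ½[√(1 + 8Fr₁²) − 1] = ½[√180.36 − 1] = 6.215.
y₂ = 6.215 × 0.9925 = 6.168 ft.
Head loss: ΔE = (y₂ − y₁)³/(4y₁y₂) = (6.168 − 0.9925)³/(4×0.9925×6.168) = 138.7/24.49 = 5.662 ft.
V₁ = Fr₁·√(g·y₁) = 4.735×√(32.2×0.9925) = 26.77 ft/s; q = V₁·y₁ = 26.57 ft²/s. Q = q·b = 26.57 × 12.0 = 318.8 cfs. P = γ·Q·ΔE/550 = 62.4 × 318.8 × 5.662 / 550 = 204.8 hp.

P = 204.8 hp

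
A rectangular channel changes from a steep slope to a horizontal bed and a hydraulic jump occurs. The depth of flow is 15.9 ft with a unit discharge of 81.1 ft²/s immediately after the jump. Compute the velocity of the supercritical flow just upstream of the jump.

V₁ = 54.9 ft/s

V₂ = q/y₂ = 81.1/15.9 = 5.10 ft/s; Fr₂ = V₂/√(g·y₂) = 0.225.
From the momentum equation (using Fr₂), y₁/y₂ = ½[√(1 + 8Fr₂²) − 1] = ½[√1.407 − 1] = 0.0930.
y₁ = 0.0930 × 15.9 = 1.48 ft.
V₁ = q/y₁ = 81.1/1.48 = 54.9 ft/s.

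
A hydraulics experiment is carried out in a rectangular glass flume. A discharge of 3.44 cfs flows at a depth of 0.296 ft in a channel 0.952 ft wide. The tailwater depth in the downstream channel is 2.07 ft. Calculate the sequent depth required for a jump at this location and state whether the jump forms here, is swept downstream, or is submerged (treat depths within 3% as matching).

y₂ = 1.51 ft; the jump is submerged

q = Q/b = 3.44/0.952 = 3.61 ft²/s; V₁ = q/y₁ = 12.2 ft/s. Fr₁ = V₁/√(g·y₁) = 3.95.
From the momentum equation for a rectangular channel, y₂/y₁ = ½[√(1 + 8Fr₁²) − 1] = ½[√126.1 − 1] = 5.11.
y₂ = 5.11 × 0.296 = 1.51 ft.
Tailwater y_tw = 2.07 ft: y_tw > y₂, so the jump is submerged.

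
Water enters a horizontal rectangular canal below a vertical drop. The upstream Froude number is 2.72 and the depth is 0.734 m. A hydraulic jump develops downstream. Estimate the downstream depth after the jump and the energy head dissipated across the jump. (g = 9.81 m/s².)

y₂ = 2.48 m; ΔE = 0.731 m

Fr₁ = 2.72 (given).
Bélanger equation: y₂/y₁ = ½[√(1 + 8Fr₁²) − 1] = ½[√60.19 − 1] = 3.38.
y₂ = 3.38 × 0.734 = 2.48 m.
Head loss: ΔE = (y₂ − y₁)³/(4y₁y₂) = (2.48 − 0.734)³/(4×0.734×2.48) = 5.32/7.28 = 0.731 m.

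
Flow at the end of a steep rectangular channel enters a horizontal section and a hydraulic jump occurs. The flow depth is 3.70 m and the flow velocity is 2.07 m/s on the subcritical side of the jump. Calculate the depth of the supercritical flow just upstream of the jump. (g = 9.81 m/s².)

y₁ = 0.730 m

Fr₂ = V₂/√(g·y₂) = 2.07/√(9.81×3.70) = 0.344.
Applying the sequent-depth relation in reverse, y₁/y₂ = ½[√(1 + 8Fr₂²) − 1] = ½[√1.944 − 1] = 0.197.
y₁ = 0.197 × 3.70 = 0.730 m.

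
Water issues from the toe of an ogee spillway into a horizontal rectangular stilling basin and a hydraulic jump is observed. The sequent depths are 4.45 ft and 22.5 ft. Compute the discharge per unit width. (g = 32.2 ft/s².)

For a rectangular channel the momentum equation gives q² = ½·g·y₁·y₂·(y₁ + y₂) = ½×32.2×4.45×22.5×26.9 = 43444.
q = √43444 = 208 ft²/s.

q = 208 ft²/s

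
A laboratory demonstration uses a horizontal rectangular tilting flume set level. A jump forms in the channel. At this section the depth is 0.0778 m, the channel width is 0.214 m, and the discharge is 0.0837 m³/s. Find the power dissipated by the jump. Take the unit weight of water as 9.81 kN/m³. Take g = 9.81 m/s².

q = Q/b = 0.0837/0.214 = 0.391 m²/s; V₁ = q/y₁ = 5.03 m/s. Fr₁ = V₁/√(g·y₁) = 5.75.
By Bélanger, y₂/y₁ = ½[√(1 + 8Fr₁²) − 1] = ½[√265.9 − 1] = 7.65.
y₂ = 7.65 × 0.0778 = 0.595 m.
V₂ = q/y₂ = 0.391/0.595 = 0.657 m/s. E₁ = y₁ + V₁²/2g = 1.37 m; E₂ = y₂ + V₂²/2g = 0.617 m. ΔE = E₁ − E₂ = 0.749 m.
P = γ·Q·ΔE = 9.81 × 0.0837 × 0.749 = 0.615 kW.

P = 0.615 kW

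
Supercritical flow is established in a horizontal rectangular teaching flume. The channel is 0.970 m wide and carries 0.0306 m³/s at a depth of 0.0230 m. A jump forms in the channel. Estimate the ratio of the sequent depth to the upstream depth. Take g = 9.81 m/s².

y₂/y₁ = 3.61

q = Q/b = 0.0306/0.970 = 0.0315 m²/s; V₁ = q/y₁ = 1.37 m/s. Fr₁ = V₁/√(g·y₁) = 2.89.
Bélanger equation: y₂/y₁ = ½[√(1 + 8Fr₁²) − 1] = ½[√67.70 − 1] = 3.61.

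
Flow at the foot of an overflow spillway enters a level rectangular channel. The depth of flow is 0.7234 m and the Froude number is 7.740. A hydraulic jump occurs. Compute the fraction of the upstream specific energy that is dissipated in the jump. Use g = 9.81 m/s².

Fr₁ = 7.740 (given).
By Bélanger, y₂/y₁ = ½[√(1 + 8Fr₁²) − 1] = ½[√480.26 − 1] = 10.46.
y₂ = 10.46 × 0.7234 = 7.565 m.
E₁ = y₁(1 + Fr₁²/2) = 0.7234×(1 + 7.740²/2) = 22.39 m. ΔE = (y₂ − y₁)³/(4y₁y₂) = 14.63 m. ΔE/E₁ = 14.63/22.39 = 0.653.

ΔE/E₁ = 0.653 (65.3%)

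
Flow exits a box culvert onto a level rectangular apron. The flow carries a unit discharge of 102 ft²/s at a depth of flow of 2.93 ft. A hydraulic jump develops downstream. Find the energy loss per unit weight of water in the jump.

V₁ = q/y₁ = 102/2.93 = 34.8 ft/s. Fr₁ = V₁/√(g·y₁) = 34.8/√(32.2×2.93) = 3.58.
Conjugate-depth relation: y₂/y₁ = ½[√(1 + 8Fr₁²) − 1] = ½[√103.8 − 1] = 4.59.
y₂ = 4.59 × 2.93 = 13.5 ft.
Head loss: ΔE = (y₂ − y₁)³/(4y₁y₂) = (13.5 − 2.93)³/(4×2.93×13.5) = 1167/158 = 7.40 ft.

ΔE = 7.40 ft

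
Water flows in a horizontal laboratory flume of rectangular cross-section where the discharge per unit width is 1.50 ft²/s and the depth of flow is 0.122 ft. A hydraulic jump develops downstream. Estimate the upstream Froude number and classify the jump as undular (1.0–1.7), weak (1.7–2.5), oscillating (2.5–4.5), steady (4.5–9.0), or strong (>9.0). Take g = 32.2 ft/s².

V₁ = q/y₁ = 1.50/0.122 = 12.3 ft/s. Fr₁ = V₁/√(g·y₁) = 12.3/√(32.2×0.122) = 6.20.
Fr₁ = 6.20 lies in the steady range.

Fr₁ = 6.20; steady jump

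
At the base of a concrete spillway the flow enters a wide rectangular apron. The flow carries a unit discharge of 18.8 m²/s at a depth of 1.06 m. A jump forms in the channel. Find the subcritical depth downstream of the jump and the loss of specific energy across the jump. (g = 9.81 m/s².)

V₁ = q/y₁ = 18.8/1.06 = 17.7 m/s. Fr₁ = V₁/√(g·y₁) = 17.7/√(9.81×1.06) = 5.50.
From the momentum equation for a rectangular channel, y₂/y₁ = ½[√(1 + 8Fr₁²) − 1] = ½[√243.0 − 1] = 7.29.
y₂ = 7.29 × 1.06 = 7.73 m.
V₂ = q/y₂ = 18.8/7.73 = 2.43 m/s. E₁ = y₁ + V₁²/2g = 17.1 m; E₂ = y₂ + V₂²/2g = 8.03 m. ΔE = E₁ − E₂ = 9.06 m.

y₂ = 7.73 m; ΔE = 9.06 m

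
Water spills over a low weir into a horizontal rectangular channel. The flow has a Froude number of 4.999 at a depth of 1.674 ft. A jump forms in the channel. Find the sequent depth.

y₂ = 11.03 ft

Fr₁ = 4.999 (given).
Sequent-depth ratio: y₂/y₁ = ½[√(1 + 8Fr₁²) − 1] = ½[√200.92 − 1] = 6.587.
y₂ = 6.587 × 1.674 = 11.03 ft.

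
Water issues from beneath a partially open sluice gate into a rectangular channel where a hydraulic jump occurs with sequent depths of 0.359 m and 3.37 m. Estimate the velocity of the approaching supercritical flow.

V₁ = 13.1 m/s

For a rectangular channel the momentum equation gives q² = ½·g·y₁·y₂·(y₁ + y₂) = ½×9.81×0.359×3.37×3.73 = 22.1.
q = √22.1 = 4.70 m²/s.
V₁ = q/y₁ = 4.70/0.359 = 13.1 m/s.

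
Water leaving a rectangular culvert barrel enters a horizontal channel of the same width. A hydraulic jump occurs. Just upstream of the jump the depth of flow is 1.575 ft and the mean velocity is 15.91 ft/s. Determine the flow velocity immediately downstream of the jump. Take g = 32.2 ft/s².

V₂ = 5.895 ft/s

Fr₁ = V₁/√(g·y₁) = 15.91/√(32.2×1.575) = 2.234.
By Bélanger, y₂/y₁ = ½[√(1 + 8Fr₁²) − 1] = ½[√40.930 − 1] = 2.699.
y₂ = 2.699 × 1.575 = 4.251 ft.
q = V₁·y₁ = 15.91 × 1.575 = 25.06 ft²/s.
V₂ = q/y₂ = 25.06/4.251 = 5.895 ft/s.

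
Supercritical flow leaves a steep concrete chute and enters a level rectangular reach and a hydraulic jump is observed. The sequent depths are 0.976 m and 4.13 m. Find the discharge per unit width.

For a rectangular channel the momentum equation gives q² = ½·g·y₁·y₂·(y₁ + y₂) = ½×9.81×0.976×4.13×5.11 = 101.
q = √101 = 10.0 m²/s.

q = 10.0 m²/s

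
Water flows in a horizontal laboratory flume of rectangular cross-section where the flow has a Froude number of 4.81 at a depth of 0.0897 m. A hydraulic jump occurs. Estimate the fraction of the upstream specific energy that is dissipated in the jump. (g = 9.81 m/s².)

ΔE/E₁ = 0.474 (47.4%)

Fr₁ = 4.81 (given).
From the momentum equation for a rectangular channel, y₂/y₁ = ½[√(1 + 8Fr₁²) − 1] = ½[√186.1 − 1] = 6.32.
y₂ = 6.32 × 0.0897 = 0.567 m.
E₁ = y₁(1 + Fr₁²/2) = 0.0897×(1 + 4.81²/2) = 1.13 m. ΔE = (y₂ − y₁)³/(4y₁y₂) = 0.534 m. ΔE/E₁ = 0.534/1.13 = 0.474.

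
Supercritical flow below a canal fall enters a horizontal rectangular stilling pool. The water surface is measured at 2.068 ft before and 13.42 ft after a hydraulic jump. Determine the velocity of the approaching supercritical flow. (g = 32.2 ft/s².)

V₁ = 40.23 ft/s

For a rectangular channel the momentum equation gives q² = ½·g·y₁·y₂·(y₁ + y₂) = ½×32.2×2.068×13.42×15.49 = 6920.
q = √6920 = 83.19 ft²/s.
V₁ = q/y₁ = 83.19/2.068 = 40.23 ft/s.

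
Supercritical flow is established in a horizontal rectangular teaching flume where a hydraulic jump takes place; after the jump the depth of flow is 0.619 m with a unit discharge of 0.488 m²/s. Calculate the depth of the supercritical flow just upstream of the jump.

y₁ = 0.108 m

V₂ = q/y₂ = 0.488/0.619 = 0.788 m/s; Fr₂ = V₂/√(g·y₂) = 0.320.
The Bélanger relation is symmetric: y₁/y₂ = ½[√(1 + 8Fr₂²) − 1] = ½[√1.819 − 1] = 0.174.
y₁ = 0.174 × 0.619 = 0.108 m.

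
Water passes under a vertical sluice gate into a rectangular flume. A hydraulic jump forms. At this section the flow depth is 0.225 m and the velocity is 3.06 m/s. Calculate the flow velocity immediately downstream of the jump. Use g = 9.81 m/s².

Fr₁ = V₁/√(g·y₁) = 3.06/√(9.81×0.225) = 2.06.
Conjugate-depth relation: y₂/y₁ = ½[√(1 + 8Fr₁²) − 1] = ½[√34.94 − 1] = 2.46.
y₂ = 2.46 × 0.225 = 0.552 m.
q = V₁·y₁ = 3.06 × 0.225 = 0.689 m²/s.
V₂ = q/y₂ = 0.689/0.552 = 1.25 m/s.

V₂ = 1.25 m/s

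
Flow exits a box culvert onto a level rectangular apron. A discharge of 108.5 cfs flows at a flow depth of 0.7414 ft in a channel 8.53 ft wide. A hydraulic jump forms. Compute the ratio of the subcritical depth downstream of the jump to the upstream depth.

q = Q/b = 108.5/8.53 = 12.72 ft²/s; V₁ = q/y₁ = 17.16 ft/s. Fr₁ = V₁/√(g·y₁) = 3.511.
Conjugate-depth relation: y₂/y₁ = ½[√(1 + 8Fr₁²) − 1] = ½[√99.637 − 1] = 4.491.

y₂/y₁ = 4.491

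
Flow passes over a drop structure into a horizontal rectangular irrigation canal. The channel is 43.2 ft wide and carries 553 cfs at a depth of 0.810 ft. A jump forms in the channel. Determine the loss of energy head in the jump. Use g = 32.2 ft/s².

q = Q/b = 553/43.2 = 12.8 ft²/s; V₁ = q/y₁ = 15.8 ft/s. Fr₁ = V₁/√(g·y₁) = 3.09.
Conjugate-depth relation: y₂/y₁ = ½[√(1 + 8Fr₁²) − 1] = ½[√77.61 − 1] = 3.90.
y₂ = 3.90 × 0.810 = 3.16 ft.
V₂ = q/y₂ = 12.8/3.16 = 4.05 ft/s. E₁ = y₁ + V₁²/2g = 4.69 ft; E₂ = y₂ + V₂²/2g = 3.42 ft. ΔE = E₁ − E₂ = 1.27 ft.

ΔE = 1.27 ft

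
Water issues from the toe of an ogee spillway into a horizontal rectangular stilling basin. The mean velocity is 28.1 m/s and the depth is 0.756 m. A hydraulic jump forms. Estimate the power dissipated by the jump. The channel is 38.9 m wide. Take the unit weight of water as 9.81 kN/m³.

P = 244325 kW

Fr₁ = V₁/√(g·y₁) = 28.1/√(9.81×0.756) = 10.3.
Bélanger equation: y₂/y₁ = ½[√(1 + 8Fr₁²) − 1] = ½[√852.7 − 1] = 14.1.
y₂ = 14.1 × 0.756 = 10.7 m.
Head loss: ΔE = (y₂ − y₁)³/(4y₁y₂) = (10.7 − 0.756)³/(4×0.756×10.7) = 972/32.2 = 30.1 m.
q = V₁·y₁ = 28.1 × 0.756 = 21.2 m²/s. Q = q·b = 21.2 × 38.9 = 826 m³/s. P = γ·Q·ΔE = 9.81 × 826 × 30.1 = 244325 kW.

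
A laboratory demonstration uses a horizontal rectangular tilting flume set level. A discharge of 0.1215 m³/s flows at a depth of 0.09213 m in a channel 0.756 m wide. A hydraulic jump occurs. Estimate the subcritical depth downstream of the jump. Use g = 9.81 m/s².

y₂ = 0.1974 m

q = Q/b = 0.1215/0.756 = 0.1607 m²/s; V₁ = q/y₁ = 1.744 m/s. Fr₁ = V₁/√(g·y₁) = 1.835.
By Bélanger, y₂/y₁ = ½[√(1 + 8Fr₁²) − 1] = ½[√27.936 − 1] = 2.143.
y₂ = 2.143 × 0.09213 = 0.1974 m.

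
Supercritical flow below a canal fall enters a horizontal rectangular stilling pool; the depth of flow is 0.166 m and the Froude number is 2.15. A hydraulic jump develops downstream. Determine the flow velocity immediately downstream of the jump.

V₂ = 1.06 m/s

Fr₁ = 2.15 (given).
Sequent-depth ratio: y₂/y₁ = ½[√(1 + 8Fr₁²) − 1] = ½[√37.98 − 1] = 2.58.
y₂ = 2.58 × 0.166 = 0.429 m.
V₁ = Fr₁·√(g·y₁) = 2.15×√(9.81×0.166) = 2.74 m/s; q = V₁·y₁ = 0.455 m²/s.
V₂ = q/y₂ = 0.455/0.429 = 1.06 m/s.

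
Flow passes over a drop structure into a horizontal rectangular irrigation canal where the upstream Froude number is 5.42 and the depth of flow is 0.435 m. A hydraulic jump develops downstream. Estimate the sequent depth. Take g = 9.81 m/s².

Fr₁ = 5.42 (given).
Conjugate-depth relation: y₂/y₁ = ½[√(1 + 8Fr₁²) − 1] = ½[√236.0 − 1] = 7.18.
y₂ = 7.18 × 0.435 = 3.12 m.

y₂ = 3.12 m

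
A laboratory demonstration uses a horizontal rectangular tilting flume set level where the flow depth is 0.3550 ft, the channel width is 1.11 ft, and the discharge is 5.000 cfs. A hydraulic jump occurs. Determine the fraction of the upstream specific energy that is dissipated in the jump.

q = Q/b = 5.000/1.11 = 4.505 ft²/s; V₁ = q/y₁ = 12.69 ft/s. Fr₁ = V₁/√(g·y₁) = 3.753.
Sequent-depth ratio: y₂/y₁ = ½[√(1 + 8Fr₁²) − 1] = ½[√113.68 − 1] = 4.831.
y₂ = 4.831 × 0.3550 = 1.715 ft.
E₁ = y₁ + V₁²/2g = 2.855 ft. ΔE = (y₂ − y₁)³/(4y₁y₂) = 1.033 ft. ΔE/E₁ = 1.033/2.855 = 0.362.

ΔE/E₁ = 0.362 (36.2%)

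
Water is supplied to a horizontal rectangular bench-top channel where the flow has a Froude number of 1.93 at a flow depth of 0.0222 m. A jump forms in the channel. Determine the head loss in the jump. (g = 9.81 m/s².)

Fr₁ = 1.93 (given).
Sequent-depth ratio: y₂/y₁ = ½[√(1 + 8Fr₁²) − 1] = ½[√30.80 − 1] = 2.27.
y₂ = 2.27 × 0.0222 = 0.0505 m.
Head loss: ΔE = (y₂ − y₁)³/(4y₁y₂) = (0.0505 − 0.0222)³/(4×0.0222×0.0505) = 0.0000227/0.00448 = 0.00505 m.

ΔE = 0.00505 m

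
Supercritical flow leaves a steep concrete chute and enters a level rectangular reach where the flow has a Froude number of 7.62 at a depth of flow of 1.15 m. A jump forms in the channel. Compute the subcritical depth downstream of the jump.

Fr₁ = 7.62 (given).
By Bélanger, y₂/y₁ = ½[√(1 + 8Fr₁²) − 1] = ½[√465.5 − 1] = 10.3.
y₂ = 10.3 × 1.15 = 11.8 m.

y₂ = 11.8 m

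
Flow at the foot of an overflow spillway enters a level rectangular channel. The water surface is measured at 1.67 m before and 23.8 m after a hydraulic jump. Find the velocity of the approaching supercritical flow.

V₁ = 42.2 m/s

For a rectangular channel the momentum equation gives q² = ½·g·y₁·y₂·(y₁ + y₂) = ½×9.81×1.67×23.8×25.5 = 4965.
q = √4965 = 70.5 m²/s.
V₁ = q/y₁ = 70.5/1.67 = 42.2 m/s.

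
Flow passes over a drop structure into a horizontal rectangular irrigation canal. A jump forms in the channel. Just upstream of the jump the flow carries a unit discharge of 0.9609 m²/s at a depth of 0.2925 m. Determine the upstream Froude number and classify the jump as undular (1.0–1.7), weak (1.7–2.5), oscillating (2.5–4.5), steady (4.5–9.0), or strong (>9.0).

Fr₁ = 1.939; weak jump

V₁ = q/y₁ = 0.9609/0.2925 = 3.285 m/s. Fr₁ = V₁/√(g·y₁) = 3.285/√(9.81×0.2925) = 1.939.
Fr₁ = 1.939 lies in the weak range.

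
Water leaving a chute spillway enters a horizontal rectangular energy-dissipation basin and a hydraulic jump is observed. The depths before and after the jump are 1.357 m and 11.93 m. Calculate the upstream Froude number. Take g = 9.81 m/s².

For a rectangular channel the momentum equation gives q² = ½·g·y₁·y₂·(y₁ + y₂) = ½×9.81×1.357×11.93×13.29 = 1055.
q = √1055 = 32.48 m²/s.
V₁ = q/y₁ = 23.94 m/s; Fr₁ = V₁/√(g·y₁) = 6.561.

Fr₁ = 6.561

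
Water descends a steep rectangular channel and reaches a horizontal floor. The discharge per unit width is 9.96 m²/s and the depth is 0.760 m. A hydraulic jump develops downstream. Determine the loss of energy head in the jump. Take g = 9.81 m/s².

ΔE = 4.50 m

V₁ = q/y₁ = 9.96/0.760 = 13.1 m/s. Fr₁ = V₁/√(g·y₁) = 13.1/√(9.81×0.760) = 4.80.
Conjugate-depth relation: y₂/y₁ = ½[√(1 + 8Fr₁²) − 1] = ½[√185.3 − 1] = 6.31.
y₂ = 6.31 × 0.760 = 4.79 m.
Head loss: ΔE = (y₂ − y₁)³/(4y₁y₂) = (4.79 − 0.760)³/(4×0.760×4.79) = 65.6/14.6 = 4.50 m.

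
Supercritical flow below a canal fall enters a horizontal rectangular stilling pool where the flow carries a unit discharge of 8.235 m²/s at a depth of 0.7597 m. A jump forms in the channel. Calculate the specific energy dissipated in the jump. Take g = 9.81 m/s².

V₁ = q/y₁ = 8.235/0.7597 = 10.84 m/s. Fr₁ = V₁/√(g·y₁) = 10.84/√(9.81×0.7597) = 3.971.
Conjugate-depth relation: y₂/y₁ = ½[√(1 + 8Fr₁²) − 1] = ½[√127.13 − 1] = 5.138.
y₂ = 5.138 × 0.7597 = 3.903 m.
V₂ = q/y₂ = 8.235/3.903 = 2.110 m/s. E₁ = y₁ + V₁²/2g = 6.749 m; E₂ = y₂ + V₂²/2g = 4.130 m. ΔE = E₁ − E₂ = 2.619 m.

ΔE = 2.619 m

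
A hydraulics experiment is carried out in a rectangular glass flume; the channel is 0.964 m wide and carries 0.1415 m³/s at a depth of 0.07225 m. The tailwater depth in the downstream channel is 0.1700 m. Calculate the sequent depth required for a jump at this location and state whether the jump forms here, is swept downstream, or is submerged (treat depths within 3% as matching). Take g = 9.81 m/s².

q = Q/b = 0.1415/0.964 = 0.1468 m²/s; V₁ = q/y₁ = 2.032 m/s. Fr₁ = V₁/√(g·y₁) = 2.413.
From the momentum equation for a rectangular channel, y₂/y₁ = ½[√(1 + 8Fr₁²) − 1] = ½[√47.587 − 1] = 2.949.
y₂ = 2.949 × 0.07225 = 0.2131 m.
Tailwater y_tw = 0.1700 m: y_tw < y₂, so the jump is swept downstream.

y₂ = 0.2131 m; the jump is swept downstream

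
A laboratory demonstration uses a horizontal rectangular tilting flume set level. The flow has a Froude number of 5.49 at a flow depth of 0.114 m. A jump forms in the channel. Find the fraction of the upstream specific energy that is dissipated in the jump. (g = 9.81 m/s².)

ΔE/E₁ = 0.529 (52.9%)

Fr₁ = 5.49 (given).
By Bélanger, y₂/y₁ = ½[√(1 + 8Fr₁²) − 1] = ½[√242.1 − 1] = 7.28.
y₂ = 7.28 × 0.114 = 0.830 m.
E₁ = y₁(1 + Fr₁²/2) = 0.114×(1 + 5.49²/2) = 1.83 m. ΔE = (y₂ − y₁)³/(4y₁y₂) = 0.970 m. ΔE/E₁ = 0.970/1.83 = 0.529.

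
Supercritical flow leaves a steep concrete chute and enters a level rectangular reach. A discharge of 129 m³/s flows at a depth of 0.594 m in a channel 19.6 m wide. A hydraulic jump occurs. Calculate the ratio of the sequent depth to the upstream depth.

y₂/y₁ = 6.01

q = Q/b = 129/19.6 = 6.58 m²/s; V₁ = q/y₁ = 11.1 m/s. Fr₁ = V₁/√(g·y₁) = 4.59.
Sequent-depth ratio: y₂/y₁ = ½[√(1 + 8Fr₁²) − 1] = ½[√169.6 − 1] = 6.01.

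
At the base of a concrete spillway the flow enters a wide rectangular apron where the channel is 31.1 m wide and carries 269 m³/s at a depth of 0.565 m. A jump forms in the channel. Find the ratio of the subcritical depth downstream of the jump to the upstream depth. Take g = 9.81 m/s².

q = Q/b = 269/31.1 = 8.65 m²/s; V₁ = q/y₁ = 15.3 m/s. Fr₁ = V₁/√(g·y₁) = 6.50.
Sequent-depth ratio: y₂/y₁ = ½[√(1 + 8Fr₁²) − 1] = ½[√339.3 − 1] = 8.71.

y₂/y₁ = 8.71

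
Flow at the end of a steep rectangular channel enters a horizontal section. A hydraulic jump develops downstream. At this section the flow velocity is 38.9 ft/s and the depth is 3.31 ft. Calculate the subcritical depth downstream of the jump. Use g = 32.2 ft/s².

Fr₁ = V₁/√(g·y₁) = 38.9/√(32.2×3.31) = 3.77.
From the momentum equation for a rectangular channel, y₂/y₁ = ½[√(1 + 8Fr₁²) − 1] = ½[√114.6 − 1] = 4.85.
y₂ = 4.85 × 3.31 = 16.1 ft.

y₂ = 16.1 ft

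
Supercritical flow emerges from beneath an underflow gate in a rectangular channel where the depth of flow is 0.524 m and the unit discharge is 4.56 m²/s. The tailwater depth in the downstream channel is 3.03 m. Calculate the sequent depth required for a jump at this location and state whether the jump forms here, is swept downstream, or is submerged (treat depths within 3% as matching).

V₁ = q/y₁ = 4.56/0.524 = 8.70 m/s. Fr₁ = V₁/√(g·y₁) = 8.70/√(9.81×0.524) = 3.84.
Conjugate-depth relation: y₂/y₁ = ½[√(1 + 8Fr₁²) − 1] = ½[√118.9 − 1] = 4.95.
y₂ = 4.95 × 0.524 = 2.59 m.
Tailwater y_tw = 3.03 m: y_tw > y₂, so the jump is submerged.

y₂ = 2.59 m; the jump is submerged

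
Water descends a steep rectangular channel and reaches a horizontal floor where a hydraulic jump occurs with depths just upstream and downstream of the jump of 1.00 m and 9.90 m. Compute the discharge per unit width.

q = 23.0 m²/s

For a rectangular channel the momentum equation gives q² = ½·g·y₁·y₂·(y₁ + y₂) = ½×9.81×1.00×9.90×10.9 = 529.
q = √529 = 23.0 m²/s.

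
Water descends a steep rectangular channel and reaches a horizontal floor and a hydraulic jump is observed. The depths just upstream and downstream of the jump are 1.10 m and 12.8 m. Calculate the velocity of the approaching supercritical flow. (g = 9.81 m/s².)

V₁ = 28.2 m/s

For a rectangular channel the momentum equation gives q² = ½·g·y₁·y₂·(y₁ + y₂) = ½×9.81×1.10×12.8×13.9 = 960.
q = √960 = 31.0 m²/s.
V₁ = q/y₁ = 31.0/1.10 = 28.2 m/s.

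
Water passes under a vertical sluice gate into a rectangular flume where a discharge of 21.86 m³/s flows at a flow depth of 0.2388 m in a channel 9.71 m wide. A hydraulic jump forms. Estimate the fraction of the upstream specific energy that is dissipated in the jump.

ΔE/E₁ = 0.574 (57.4%)

q = Q/b = 21.86/9.71 = 2.251 m²/s; V₁ = q/y₁ = 9.428 m/s. Fr₁ = V₁/√(g·y₁) = 6.159.
Conjugate-depth relation: y₂/y₁ = ½[√(1 + 8Fr₁²) − 1] = ½[√304.51 − 1] = 8.225.
y₂ = 8.225 × 0.2388 = 1.964 m.
E₁ = y₁ + V₁²/2g = 4.769 m. ΔE = (y₂ − y₁)³/(4y₁y₂) = 2.738 m. ΔE/E₁ = 2.738/4.769 = 0.574.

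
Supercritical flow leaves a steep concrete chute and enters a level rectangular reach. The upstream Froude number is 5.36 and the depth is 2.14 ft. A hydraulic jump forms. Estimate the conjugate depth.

y₂ = 15.2 ft

Fr₁ = 5.36 (given).
By Bélanger, y₂/y₁ = ½[√(1 + 8Fr₁²) − 1] = ½[√230.8 − 1] = 7.10.
y₂ = 7.10 × 2.14 = 15.2 ft.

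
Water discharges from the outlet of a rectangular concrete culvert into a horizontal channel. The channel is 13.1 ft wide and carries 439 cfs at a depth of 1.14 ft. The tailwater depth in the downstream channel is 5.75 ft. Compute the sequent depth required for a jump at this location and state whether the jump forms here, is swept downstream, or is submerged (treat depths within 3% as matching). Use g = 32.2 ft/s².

q = Q/b = 439/13.1 = 33.5 ft²/s; V₁ = q/y₁ = 29.4 ft/s. Fr₁ = V₁/√(g·y₁) = 4.85.
By Bélanger, y₂/y₁ = ½[√(1 + 8Fr₁²) − 1] = ½[√189.3 − 1] = 6.38.
y₂ = 6.38 × 1.14 = 7.27 ft.
Tailwater y_tw = 5.75 ft: y_tw < y₂, so the jump is swept downstream.

y₂ = 7.27 ft; the jump is swept downstream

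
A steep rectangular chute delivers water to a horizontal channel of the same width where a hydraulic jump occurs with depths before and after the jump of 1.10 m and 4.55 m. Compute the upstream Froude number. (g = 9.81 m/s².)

Fr₁ = 3.26

For a rectangular channel the momentum equation gives q² = ½·g·y₁·y₂·(y₁ + y₂) = ½×9.81×1.10×4.55×5.65 = 139.
q = √139 = 11.8 m²/s.
V₁ = q/y₁ = 10.7 m/s; Fr₁ = V₁/√(g·y₁) = 3.26.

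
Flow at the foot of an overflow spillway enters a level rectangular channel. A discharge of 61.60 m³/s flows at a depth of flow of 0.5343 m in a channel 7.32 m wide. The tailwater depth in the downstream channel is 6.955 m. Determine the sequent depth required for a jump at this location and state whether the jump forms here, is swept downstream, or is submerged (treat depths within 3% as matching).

q = Q/b = 61.60/7.32 = 8.415 m²/s; V₁ = q/y₁ = 15.75 m/s. Fr₁ = V₁/√(g·y₁) = 6.880.
Bélanger equation: y₂/y₁ = ½[√(1 + 8Fr₁²) − 1] = ½[√379.62 − 1] = 9.242.
y₂ = 9.242 × 0.5343 = 4.938 m.
Tailwater y_tw = 6.955 m: y_tw > y₂, so the jump is submerged.

y₂ = 4.938 m; the jump is submerged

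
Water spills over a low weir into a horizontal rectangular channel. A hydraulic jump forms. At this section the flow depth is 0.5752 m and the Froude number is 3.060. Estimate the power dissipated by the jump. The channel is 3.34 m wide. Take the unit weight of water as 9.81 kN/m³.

Fr₁ = 3.060 (given).
Conjugate-depth relation: y₂/y₁ = ½[√(1 + 8Fr₁²) − 1] = ½[√75.909 − 1] = 3.856.
y₂ = 3.856 × 0.5752 = 2.218 m.
V₁ = Fr₁·√(g·y₁) = 3.060×√(9.81×0.5752) = 7.269 m/s; q = V₁·y₁ = 4.181 m²/s. V₂ = q/y₂ = 4.181/2.218 = 1.885 m/s. E₁ = y₁ + V₁²/2g = 3.268 m; E₂ = y₂ + V₂²/2g = 2.399 m. ΔE = E₁ − E₂ = 0.8689 m.
Q = q·b = 4.181 × 3.34 = 13.96 m³/s. P = γ·Q·ΔE = 9.81 × 13.96 × 0.8689 = 119.0 kW.

P = 119.0 kW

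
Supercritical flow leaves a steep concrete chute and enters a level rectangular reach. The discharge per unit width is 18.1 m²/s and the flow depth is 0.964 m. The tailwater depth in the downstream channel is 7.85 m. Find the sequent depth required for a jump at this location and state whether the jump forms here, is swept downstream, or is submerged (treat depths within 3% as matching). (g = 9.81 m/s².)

y₂ = 7.86 m; the jump forms here

V₁ = q/y₁ = 18.1/0.964 = 18.8 m/s. Fr₁ = V₁/√(g·y₁) = 18.8/√(9.81×0.964) = 6.11.
From the momentum equation for a rectangular channel, y₂/y₁ = ½[√(1 + 8Fr₁²) − 1] = ½[√299.2 − 1] = 8.15.
y₂ = 8.15 × 0.964 = 7.86 m.
Tailwater y_tw = 7.85 m: y_tw ≈ y₂, so the jump forms here.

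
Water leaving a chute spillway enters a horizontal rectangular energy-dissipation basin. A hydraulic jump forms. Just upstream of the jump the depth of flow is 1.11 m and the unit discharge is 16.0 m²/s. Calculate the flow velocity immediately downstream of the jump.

V₁ = q/y₁ = 16.0/1.11 = 14.4 m/s. Fr₁ = V₁/√(g·y₁) = 14.4/√(9.81×1.11) = 4.37.
Conjugate-depth relation: y₂/y₁ = ½[√(1 + 8Fr₁²) − 1] = ½[√153.6 − 1] = 5.70.
y₂ = 5.70 × 1.11 = 6.32 m.
V₂ = q/y₂ = 16.0/6.32 = 2.53 m/s.

V₂ = 2.53 m/s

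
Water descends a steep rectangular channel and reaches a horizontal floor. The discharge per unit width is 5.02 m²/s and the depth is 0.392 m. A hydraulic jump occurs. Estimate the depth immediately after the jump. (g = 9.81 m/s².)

y₂ = 3.43 m

V₁ = q/y₁ = 5.02/0.392 = 12.8 m/s. Fr₁ = V₁/√(g·y₁) = 12.8/√(9.81×0.392) = 6.53.
Bélanger equation: y₂/y₁ = ½[√(1 + 8Fr₁²) − 1] = ½[√342.2 − 1] = 8.75.
y₂ = 8.75 × 0.392 = 3.43 m.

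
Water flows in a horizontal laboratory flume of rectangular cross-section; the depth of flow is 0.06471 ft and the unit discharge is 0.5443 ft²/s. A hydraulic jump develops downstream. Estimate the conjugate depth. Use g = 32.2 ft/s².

V₁ = q/y₁ = 0.5443/0.06471 = 8.411 ft/s. Fr₁ = V₁/√(g·y₁) = 8.411/√(32.2×0.06471) = 5.827.
Bélanger equation: y₂/y₁ = ½[√(1 + 8Fr₁²) − 1] = ½[√272.64 − 1] = 7.756.
y₂ = 7.756 × 0.06471 = 0.5019 ft.

y₂ = 0.5019 ft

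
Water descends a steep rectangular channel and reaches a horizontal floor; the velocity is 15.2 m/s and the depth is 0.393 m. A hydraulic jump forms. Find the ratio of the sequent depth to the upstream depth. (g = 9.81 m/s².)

Fr₁ = V₁/√(g·y₁) = 15.2/√(9.81×0.393) = 7.74.
From the momentum equation for a rectangular channel, y₂/y₁ = ½[√(1 + 8Fr₁²) − 1] = ½[√480.4 − 1] = 10.5.

y₂/y₁ = 10.5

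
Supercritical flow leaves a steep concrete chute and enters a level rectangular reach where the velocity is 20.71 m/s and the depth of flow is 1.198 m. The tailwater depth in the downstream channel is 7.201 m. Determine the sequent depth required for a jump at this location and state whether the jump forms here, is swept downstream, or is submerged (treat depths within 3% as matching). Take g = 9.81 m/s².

Fr₁ = V₁/√(g·y₁) = 20.71/√(9.81×1.198) = 6.041.
From the momentum equation for a rectangular channel, y₂/y₁ = ½[√(1 + 8Fr₁²) − 1] = ½[√292.96 − 1] = 8.058.
y₂ = 8.058 × 1.198 = 9.654 m.
Tailwater y_tw = 7.201 m: y_tw < y₂, so the jump is swept downstream.

y₂ = 9.654 m; the jump is swept downstream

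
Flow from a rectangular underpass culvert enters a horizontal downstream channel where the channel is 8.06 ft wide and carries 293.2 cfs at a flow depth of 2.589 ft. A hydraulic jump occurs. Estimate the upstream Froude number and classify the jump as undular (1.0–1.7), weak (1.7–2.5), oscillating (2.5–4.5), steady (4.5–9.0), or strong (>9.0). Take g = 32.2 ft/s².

Fr₁ = 1.539; undular jump

q = Q/b = 293.2/8.06 = 36.38 ft²/s; V₁ = q/y₁ = 14.05 ft/s. Fr₁ = V₁/√(g·y₁) = 1.539.
Fr₁ = 1.539 lies in the undular range.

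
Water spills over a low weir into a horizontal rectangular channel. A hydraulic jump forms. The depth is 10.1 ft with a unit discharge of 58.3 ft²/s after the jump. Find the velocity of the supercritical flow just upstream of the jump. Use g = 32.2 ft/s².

V₁ = 33.1 ft/s

V₂ = q/y₂ = 58.3/10.1 = 5.77 ft/s; Fr₂ = V₂/√(g·y₂) = 0.320.
Applying the sequent-depth relation in reverse, y₁/y₂ = ½[√(1 + 8Fr₂²) − 1] = ½[√1.820 − 1] = 0.174.
y₁ = 0.174 × 10.1 = 1.76 ft.
V₁ = q/y₁ = 58.3/1.76 = 33.1 ft/s.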